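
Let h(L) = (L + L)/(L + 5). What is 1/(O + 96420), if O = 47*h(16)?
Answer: 21/2026324 ≈ 1.0364e-5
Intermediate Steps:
h(L) = 2*L/(5 + L) (h(L) = (2*L)/(5 + L) = 2*L/(5 + L))
O = 1504/21 (O = 47*(2*16/(5 + 16)) = 47*(2*16/21) = 47*(2*16*(1/21)) = 47*(32/21) = 1504/21 ≈ 71.619)
1/(O + 96420) = 1/(1504/21 + 96420) = 1/(2026324/21) = 21/2026324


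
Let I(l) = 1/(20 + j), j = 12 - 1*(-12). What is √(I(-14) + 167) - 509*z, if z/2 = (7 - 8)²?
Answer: -1018 + √80839/22 ≈ -1005.1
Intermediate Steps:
j = 24 (j = 12 + 12 = 24)
I(l) = 1/44 (I(l) = 1/(20 + 24) = 1/44)
z = 2 (z = 2*(7 - 8)² = 2*(-1)² = 2*1 = 2)
√(I(-14) + 167) - 509*z = √(1/44 + 167) - 509*2 = √(7349/44) - 1018 = √80839/22 - 1018 = -1018 + √80839/22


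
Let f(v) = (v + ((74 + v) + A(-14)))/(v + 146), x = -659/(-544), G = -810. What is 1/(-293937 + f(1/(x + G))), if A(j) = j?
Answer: -1107529/325543296539 ≈ -3.4021e-6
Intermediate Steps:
x = 659/544 (x = -659*(-1/544) = 659/544 ≈ 1.2114)
f(v) = (60 + 2*v)/(146 + v) (f(v) = (v + ((74 + v) - 14))/(v + 146) = (v + (60 + v))/(146 + v) = (60 + 2*v)/(146 + v))
1/(-293937 + f(1/(x + G))) = 1/(-293937 + 2*(30 + 1/(659/544 - 810))/(146 + 1/(659/544 - 810))) = 1/(-293937 + 2*(30 + 1/(-439981/544))/(146 + 1/(-439981/544))) = 1/(-293937 + 2*(30 - 544/439981)/(146 - 544/439981)) = 1/(-293937 + 2*(13198886/439981)/(64236682/439981)) = 1/(-293937 + 2*(439981/64236682)*(13198886/439981)) = 1/(-293937 + 455134/1107529) = 1/(-325543296539/1107529) = -1107529/325543296539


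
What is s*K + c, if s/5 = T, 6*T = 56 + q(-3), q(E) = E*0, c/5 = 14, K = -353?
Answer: -49210/3 ≈ -16403.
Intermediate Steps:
c = 70 (c = 5*14 = 70)
q(E) = 0
T = 28/3 (T = (56 + 0)/6 = (⅙)*56 = 28/3 ≈ 9.3333)
s = 140/3 (s = 5*(28/3) = 140/3 ≈ 46.667)
s*K + c = (140/3)*(-353) + 70 = -49420/3 + 70 = -49210/3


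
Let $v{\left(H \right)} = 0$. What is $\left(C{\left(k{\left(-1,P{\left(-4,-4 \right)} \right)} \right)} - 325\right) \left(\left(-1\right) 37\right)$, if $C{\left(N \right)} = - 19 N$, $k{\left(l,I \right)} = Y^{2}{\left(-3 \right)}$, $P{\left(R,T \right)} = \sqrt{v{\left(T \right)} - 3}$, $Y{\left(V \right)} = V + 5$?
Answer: $14837$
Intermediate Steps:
$Y{\left(V \right)} = 5 + V$
$P{\left(R,T \right)} = i \sqrt{3}$ ($P{\left(R,T \right)} = \sqrt{0 - 3} = \sqrt{-3} = i \sqrt{3}$)
$k{\left(l,I \right)} = 4$ ($k{\left(l,I \right)} = \left(5 - 3\right)^{2} = 2^{2} = 4$)
$\left(C{\left(k{\left(-1,P{\left(-4,-4 \right)} \right)} \right)} - 325\right) \left(\left(-1\right) 37\right) = \left(\left(-19\right) 4 - 325\right) \left(\left(-1\right) 37\right) = \left(-76 - 325\right) \left(-37\right) = \left(-401\right) \left(-37\right) = 14837$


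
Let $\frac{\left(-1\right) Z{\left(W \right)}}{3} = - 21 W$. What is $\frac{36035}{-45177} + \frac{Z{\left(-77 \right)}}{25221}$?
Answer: $- \frac{53713922}{54257577} \approx -0.98998$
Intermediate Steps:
$Z{\left(W \right)} = 63 W$ ($Z{\left(W \right)} = - 3 \left(- 21 W\right) = 63 W$)
$\frac{36035}{-45177} + \frac{Z{\left(-77 \right)}}{25221} = \frac{36035}{-45177} + \frac{63 \left(-77\right)}{25221} = 36035 \left(- \frac{1}{45177}\right) - \frac{231}{1201} = - \frac{36035}{45177} - \frac{231}{1201} = - \frac{53713922}{54257577}$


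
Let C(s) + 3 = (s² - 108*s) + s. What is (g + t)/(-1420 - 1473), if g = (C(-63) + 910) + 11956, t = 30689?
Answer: -54262/2893 ≈ -18.756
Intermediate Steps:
C(s) = -3 + s² - 107*s (C(s) = -3 + ((s² - 108*s) + s) = -3 + (s² - 107*s) = -3 + s² - 107*s)
g = 23573 (g = ((-3 + (-63)² - 107*(-63)) + 910) + 11956 = ((-3 + 3969 + 6741) + 910) + 11956 = (10707 + 910) + 11956 = 11617 + 11956 = 23573)
(g + t)/(-1420 - 1473) = (23573 + 30689)/(-1420 - 1473) = 54262/(-2893) = 54262*(-1/2893) = -54262/2893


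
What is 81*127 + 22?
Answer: 10309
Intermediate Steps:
81*127 + 22 = 10287 + 22 = 10309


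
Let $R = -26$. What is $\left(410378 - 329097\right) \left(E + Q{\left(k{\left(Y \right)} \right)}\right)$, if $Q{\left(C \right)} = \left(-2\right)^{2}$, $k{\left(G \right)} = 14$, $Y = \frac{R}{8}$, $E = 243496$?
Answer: $19791923500$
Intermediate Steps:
$Y = - \frac{13}{4}$ ($Y = - \frac{26}{8} = \left(-26\right) \frac{1}{8} = - \frac{13}{4} \approx -3.25$)
$Q{\left(C \right)} = 4$
$\left(410378 - 329097\right) \left(E + Q{\left(k{\left(Y \right)} \right)}\right) = \left(410378 - 329097\right) \left(243496 + 4\right) = 81281 \cdot 243500 = 19791923500$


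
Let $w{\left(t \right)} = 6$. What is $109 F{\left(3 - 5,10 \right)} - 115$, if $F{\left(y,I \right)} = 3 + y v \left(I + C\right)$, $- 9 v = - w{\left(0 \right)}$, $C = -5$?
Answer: $- \frac{1544}{3} \approx -514.67$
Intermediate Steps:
$v = \frac{2}{3}$ ($v = - \frac{\left(-1\right) 6}{9} = \left(- \frac{1}{9}\right) \left(-6\right) = \frac{2}{3} \approx 0.66667$)
$F{\left(y,I \right)} = 3 + y \left(- \frac{10}{3} + \frac{2 I}{3}\right)$ ($F{\left(y,I \right)} = 3 + y \frac{2 \left(I - 5\right)}{3} = 3 + y \frac{2 \left(-5 + I\right)}{3} = 3 + y \left(- \frac{10}{3} + \frac{2 I}{3}\right)$)
$109 F{\left(3 - 5,10 \right)} - 115 = 109 \left(3 - \frac{10 \left(3 - 5\right)}{3} + \frac{2}{3} \cdot 10 \left(3 - 5\right)\right) - 115 = 109 \left(3 - - \frac{20}{3} + \frac{2}{3} \cdot 10 \left(-2\right)\right) - 115 = 109 \left(3 + \frac{20}{3} - \frac{40}{3}\right) - 115 = 109 \left(- \frac{11}{3}\right) - 115 = - \frac{1199}{3} - 115 = - \frac{1544}{3}$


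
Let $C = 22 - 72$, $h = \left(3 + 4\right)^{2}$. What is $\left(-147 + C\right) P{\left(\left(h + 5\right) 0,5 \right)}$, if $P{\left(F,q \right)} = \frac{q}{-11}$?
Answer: $\frac{985}{11} \approx 89.545$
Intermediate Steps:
$h = 49$ ($h = 7^{2} = 49$)
$P{\left(F,q \right)} = - \frac{q}{11}$ ($P{\left(F,q \right)} = q \left(- \frac{1}{11}\right) = - \frac{q}{11}$)
$C = -50$
$\left(-147 + C\right) P{\left(\left(h + 5\right) 0,5 \right)} = \left(-147 - 50\right) \left(\left(- \frac{1}{11}\right) 5\right) = \left(-197\right) \left(- \frac{5}{11}\right) = \frac{985}{11}$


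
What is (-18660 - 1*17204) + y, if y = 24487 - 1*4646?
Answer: -16023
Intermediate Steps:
y = 19841 (y = 24487 - 4646 = 19841)
(-18660 - 1*17204) + y = (-18660 - 1*17204) + 19841 = (-18660 - 17204) + 19841 = -35864 + 19841 = -16023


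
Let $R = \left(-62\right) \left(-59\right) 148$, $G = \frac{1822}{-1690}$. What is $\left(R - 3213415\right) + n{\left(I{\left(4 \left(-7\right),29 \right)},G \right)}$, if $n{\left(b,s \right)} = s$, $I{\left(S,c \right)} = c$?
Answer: $- \frac{2257867106}{845} \approx -2.672 \cdot 10^{6}$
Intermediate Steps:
$G = - \frac{911}{845}$ ($G = 1822 \left(- \frac{1}{1690}\right) = - \frac{911}{845} \approx -1.0781$)
$R = 541384$ ($R = 3658 \cdot 148 = 541384$)
$\left(R - 3213415\right) + n{\left(I{\left(4 \left(-7\right),29 \right)},G \right)} = \left(541384 - 3213415\right) - \frac{911}{845} = -2672031 - \frac{911}{845} = - \frac{2257867106}{845}$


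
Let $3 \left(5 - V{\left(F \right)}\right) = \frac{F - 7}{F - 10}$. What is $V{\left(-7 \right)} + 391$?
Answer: $\frac{20182}{51} \approx 395.73$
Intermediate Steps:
$V{\left(F \right)} = 5 - \frac{-7 + F}{3 \left(-10 + F\right)}$ ($V{\left(F \right)} = 5 - \frac{\left(F - 7\right) \frac{1}{F - 10}}{3} = 5 - \frac{\left(-7 + F\right) \frac{1}{-10 + F}}{3} = 5 - \frac{\frac{1}{-10 + F} \left(-7 + F\right)}{3} = 5 - \frac{-7 + F}{3 \left(-10 + F\right)}$)
$V{\left(-7 \right)} + 391 = \frac{-143 + 14 \left(-7\right)}{3 \left(-10 - 7\right)} + 391 = \frac{-143 - 98}{3 \left(-17\right)} + 391 = \frac{1}{3} \left(- \frac{1}{17}\right) \left(-241\right) + 391 = \frac{241}{51} + 391 = \frac{20182}{51}$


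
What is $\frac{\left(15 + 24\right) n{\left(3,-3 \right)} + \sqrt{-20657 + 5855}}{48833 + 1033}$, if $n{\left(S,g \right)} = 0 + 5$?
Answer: $\frac{65}{16622} + \frac{i \sqrt{14802}}{49866} \approx 0.0039105 + 0.0024398 i$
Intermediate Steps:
$n{\left(S,g \right)} = 5$
$\frac{\left(15 + 24\right) n{\left(3,-3 \right)} + \sqrt{-20657 + 5855}}{48833 + 1033} = \frac{\left(15 + 24\right) 5 + \sqrt{-20657 + 5855}}{48833 + 1033} = \frac{39 \cdot 5 + \sqrt{-14802}}{49866} = \left(195 + i \sqrt{14802}\right) \frac{1}{49866} = \frac{65}{16622} + \frac{i \sqrt{14802}}{49866}$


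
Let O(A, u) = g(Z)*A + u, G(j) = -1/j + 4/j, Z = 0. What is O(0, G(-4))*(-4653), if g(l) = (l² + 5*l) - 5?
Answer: 13959/4 ≈ 3489.8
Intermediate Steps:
g(l) = -5 + l² + 5*l
G(j) = 3/j
O(A, u) = u - 5*A (O(A, u) = (-5 + 0² + 5*0)*A + u = (-5 + 0 + 0)*A + u = -5*A + u = u - 5*A)
O(0, G(-4))*(-4653) = (3/(-4) - 5*0)*(-4653) = (3*(-¼) + 0)*(-4653) = (-¾ + 0)*(-4653) = -¾*(-4653) = 13959/4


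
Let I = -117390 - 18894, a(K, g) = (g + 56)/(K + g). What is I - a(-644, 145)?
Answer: -68005515/499 ≈ -1.3628e+5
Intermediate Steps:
a(K, g) = (56 + g)/(K + g)
I = -136284
I - a(-644, 145) = -136284 - (56 + 145)/(-644 + 145) = -136284 - 201/(-499) = -136284 - (-1)*201/499 = -136284 - 1*(-201/499) = -136284 + 201/499 = -68005515/499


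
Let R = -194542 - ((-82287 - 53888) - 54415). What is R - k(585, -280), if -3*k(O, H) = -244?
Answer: -12100/3 ≈ -4033.3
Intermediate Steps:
k(O, H) = 244/3 (k(O, H) = -1/3*(-244) = 244/3)
R = -3952 (R = -194542 - (-136175 - 54415) = -194542 - 1*(-190590) = -194542 + 190590 = -3952)
R - k(585, -280) = -3952 - 1*244/3 = -3952 - 244/3 = -12100/3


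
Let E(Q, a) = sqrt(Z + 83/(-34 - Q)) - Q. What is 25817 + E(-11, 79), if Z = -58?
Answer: 25828 + I*sqrt(32591)/23 ≈ 25828.0 + 7.8491*I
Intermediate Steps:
E(Q, a) = sqrt(-58 + 83/(-34 - Q)) - Q
25817 + E(-11, 79) = 25817 + (sqrt(-(2055 + 58*(-11))/(34 - 11)) - 1*(-11)) = 25817 + (sqrt(-1*(2055 - 638)/23) + 11) = 25817 + (sqrt(-1*1/23*1417) + 11) = 25817 + (sqrt(-1417/23) + 11) = 25817 + (I*sqrt(32591)/23 + 11) = 25817 + (11 + I*sqrt(32591)/23) = 25828 + I*sqrt(32591)/23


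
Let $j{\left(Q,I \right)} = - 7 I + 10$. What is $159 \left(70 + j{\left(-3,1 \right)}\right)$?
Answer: $11607$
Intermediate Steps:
$j{\left(Q,I \right)} = 10 - 7 I$
$159 \left(70 + j{\left(-3,1 \right)}\right) = 159 \left(70 + \left(10 - 7\right)\right) = 159 \left(70 + 3\right) = 159 \cdot 73 = 11607$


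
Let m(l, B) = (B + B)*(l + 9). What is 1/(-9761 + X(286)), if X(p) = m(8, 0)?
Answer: -1/9761 ≈ -0.00010245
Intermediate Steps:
m(l, B) = 2*B*(9 + l) (m(l, B) = (2*B)*(9 + l) = 2*B*(9 + l))
X(p) = 0 (X(p) = 2*0*(9 + 8) = 2*0*17 = 0)
1/(-9761 + X(286)) = 1/(-9761 + 0) = 1/(-9761) = -1/9761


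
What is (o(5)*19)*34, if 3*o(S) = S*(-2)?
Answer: -6460/3 ≈ -2153.3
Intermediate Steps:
o(S) = -2*S/3 (o(S) = (S*(-2))/3 = (-2*S)/3 = -2*S/3)
(o(5)*19)*34 = (-⅔*5*19)*34 = -10/3*19*34 = -190/3*34 = -6460/3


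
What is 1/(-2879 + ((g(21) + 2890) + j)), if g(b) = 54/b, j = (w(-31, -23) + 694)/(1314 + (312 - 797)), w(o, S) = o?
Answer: 5803/83396 ≈ 0.069584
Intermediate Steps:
j = 663/829 (j = (-31 + 694)/(1314 + (312 - 797)) = 663/(1314 - 485) = 663/829 ≈ 0.79976)
1/(-2879 + ((g(21) + 2890) + j)) = 1/(-2879 + ((54/21 + 2890) + 663/829)) = 1/(-2879 + ((54*(1/21) + 2890) + 663/829)) = 1/(-2879 + ((18/7 + 2890) + 663/829)) = 1/(-2879 + (20248/7 + 663/829)) = 1/(-2879 + 16790233/5803) = 1/(83396/5803) = 5803/83396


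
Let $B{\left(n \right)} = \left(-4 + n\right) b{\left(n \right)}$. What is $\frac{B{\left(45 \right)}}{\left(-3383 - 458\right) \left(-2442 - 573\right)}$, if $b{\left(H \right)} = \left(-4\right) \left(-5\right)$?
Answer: $\frac{164}{2316123} \approx 7.0808 \cdot 10^{-5}$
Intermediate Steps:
$b{\left(H \right)} = 20$
$B{\left(n \right)} = -80 + 20 n$ ($B{\left(n \right)} = \left(-4 + n\right) 20 = -80 + 20 n$)
$\frac{B{\left(45 \right)}}{\left(-3383 - 458\right) \left(-2442 - 573\right)} = \frac{-80 + 20 \cdot 45}{\left(-3383 - 458\right) \left(-2442 - 573\right)} = \frac{-80 + 900}{\left(-3841\right) \left(-3015\right)} = \frac{820}{11580615} = 820 \cdot \frac{1}{11580615} = \frac{164}{2316123}$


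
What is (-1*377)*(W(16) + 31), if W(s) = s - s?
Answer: -11687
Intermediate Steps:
W(s) = 0
(-1*377)*(W(16) + 31) = (-1*377)*(0 + 31) = -377*31 = -11687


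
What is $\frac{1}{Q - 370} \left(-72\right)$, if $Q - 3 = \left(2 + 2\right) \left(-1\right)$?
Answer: $\frac{72}{371} \approx 0.19407$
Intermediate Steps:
$Q = -1$ ($Q = 3 + \left(2 + 2\right) \left(-1\right) = 3 + 4 \left(-1\right) = 3 - 4 = -1$)
$\frac{1}{Q - 370} \left(-72\right) = \frac{1}{-1 - 370} \left(-72\right) = \frac{1}{-371} \left(-72\right) = \left(- \frac{1}{371}\right) \left(-72\right) = \frac{72}{371}$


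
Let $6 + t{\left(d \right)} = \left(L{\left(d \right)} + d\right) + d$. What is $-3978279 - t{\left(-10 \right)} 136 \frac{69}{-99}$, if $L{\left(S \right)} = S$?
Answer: $- \frac{43798605}{11} \approx -3.9817 \cdot 10^{6}$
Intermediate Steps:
$t{\left(d \right)} = -6 + 3 d$ ($t{\left(d \right)} = -6 + \left(\left(d + d\right) + d\right) = -6 + \left(2 d + d\right) = -6 + 3 d$)
$-3978279 - t{\left(-10 \right)} 136 \frac{69}{-99} = -3978279 - \left(-6 + 3 \left(-10\right)\right) 136 \frac{69}{-99} = -3978279 - \left(-6 - 30\right) 136 \cdot 69 \left(- \frac{1}{99}\right) = -3978279 - \left(-36\right) 136 \left(- \frac{23}{33}\right) = -3978279 - \left(-4896\right) \left(- \frac{23}{33}\right) = -3978279 - \frac{37536}{11} = - \frac{43798605}{11}$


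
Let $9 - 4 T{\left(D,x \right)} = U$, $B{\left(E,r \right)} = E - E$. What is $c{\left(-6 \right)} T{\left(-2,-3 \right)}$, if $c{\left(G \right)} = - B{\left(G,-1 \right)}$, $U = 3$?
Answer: $0$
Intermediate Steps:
$B{\left(E,r \right)} = 0$
$T{\left(D,x \right)} = \frac{3}{2}$ ($T{\left(D,x \right)} = \frac{9}{4} - \frac{3}{4} = \frac{3}{2}$)
$c{\left(G \right)} = 0$ ($c{\left(G \right)} = \left(-1\right) 0 = 0$)
$c{\left(-6 \right)} T{\left(-2,-3 \right)} = 0 \cdot \frac{3}{2} = 0$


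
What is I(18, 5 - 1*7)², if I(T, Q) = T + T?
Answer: 1296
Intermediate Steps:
I(T, Q) = 2*T
I(18, 5 - 1*7)² = (2*18)² = 36² = 1296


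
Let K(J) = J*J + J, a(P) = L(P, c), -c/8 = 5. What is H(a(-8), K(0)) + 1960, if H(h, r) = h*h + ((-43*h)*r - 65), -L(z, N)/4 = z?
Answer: 2919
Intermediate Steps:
c = -40 (c = -8*5 = -40)
L(z, N) = -4*z
a(P) = -4*P
K(J) = J + J**2 (K(J) = J**2 + J = J + J**2)
H(h, r) = -65 + h**2 - 43*h*r (H(h, r) = h**2 + (-43*h*r - 65) = h**2 + (-65 - 43*h*r) = -65 + h**2 - 43*h*r)
H(a(-8), K(0)) + 1960 = (-65 + (-4*(-8))**2 - 43*(-4*(-8))*0*(1 + 0)) + 1960 = (-65 + 32**2 - 43*32*0*1) + 1960 = (-65 + 1024 - 43*32*0) + 1960 = (-65 + 1024 + 0) + 1960 = 959 + 1960 = 2919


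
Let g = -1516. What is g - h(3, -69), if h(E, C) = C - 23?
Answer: -1424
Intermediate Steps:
h(E, C) = -23 + C
g - h(3, -69) = -1516 - (-23 - 69) = -1516 - 1*(-92) = -1516 + 92 = -1424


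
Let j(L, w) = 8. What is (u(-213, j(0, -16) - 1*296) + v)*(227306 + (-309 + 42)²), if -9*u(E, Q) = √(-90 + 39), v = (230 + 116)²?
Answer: 35746599020 - 298595*I*√51/9 ≈ 3.5747e+10 - 2.3693e+5*I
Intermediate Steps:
v = 119716 (v = 346² = 119716)
u(E, Q) = -I*√51/9 (u(E, Q) = -√(-90 + 39)/9 = -I*√51/9)
(u(-213, j(0, -16) - 1*296) + v)*(227306 + (-309 + 42)²) = (-I*√51/9 + 119716)*(227306 + (-309 + 42)²) = (119716 - I*√51/9)*(227306 + (-267)²) = (119716 - I*√51/9)*(227306 + 71289) = (119716 - I*√51/9)*298595 = 35746599020 - 298595*I*√51/9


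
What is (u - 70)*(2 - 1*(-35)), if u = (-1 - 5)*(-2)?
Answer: -2146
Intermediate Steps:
u = 12 (u = -6*(-2) = 12)
(u - 70)*(2 - 1*(-35)) = (12 - 70)*(2 - 1*(-35)) = -58*(2 + 35) = -58*37 = -2146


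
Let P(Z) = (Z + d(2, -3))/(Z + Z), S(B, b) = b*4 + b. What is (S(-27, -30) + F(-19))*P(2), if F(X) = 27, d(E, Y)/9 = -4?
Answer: 2091/2 ≈ 1045.5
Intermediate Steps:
d(E, Y) = -36 (d(E, Y) = 9*(-4) = -36)
S(B, b) = 5*b (S(B, b) = 4*b + b = 5*b)
P(Z) = (-36 + Z)/(2*Z) (P(Z) = (Z - 36)/(Z + Z) = (-36 + Z)/((2*Z)) = (-36 + Z)*(1/(2*Z)) = (-36 + Z)/(2*Z))
(S(-27, -30) + F(-19))*P(2) = (5*(-30) + 27)*((½)*(-36 + 2)/2) = (-150 + 27)*((½)*(½)*(-34)) = -123*(-17/2) = 2091/2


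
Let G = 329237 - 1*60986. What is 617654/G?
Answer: 617654/268251 ≈ 2.3025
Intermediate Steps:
G = 268251 (G = 329237 - 60986 = 268251)
617654/G = 617654/268251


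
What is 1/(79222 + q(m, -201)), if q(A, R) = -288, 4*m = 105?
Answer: 1/78934 ≈ 1.2669e-5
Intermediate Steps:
m = 105/4 (m = (1/4)*105 = 105/4 ≈ 26.250)
1/(79222 + q(m, -201)) = 1/(79222 - 288) = 1/78934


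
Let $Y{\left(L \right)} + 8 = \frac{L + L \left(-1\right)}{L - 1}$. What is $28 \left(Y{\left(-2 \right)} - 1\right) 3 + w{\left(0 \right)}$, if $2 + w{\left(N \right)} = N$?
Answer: $-758$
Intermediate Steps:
$Y{\left(L \right)} = -8$ ($Y{\left(L \right)} = -8 + \frac{L + L \left(-1\right)}{L - 1} = -8 + \frac{L - L}{-1 + L} = -8 + \frac{0}{-1 + L} = -8 + 0 = -8$)
$w{\left(N \right)} = -2 + N$
$28 \left(Y{\left(-2 \right)} - 1\right) 3 + w{\left(0 \right)} = 28 \left(-8 - 1\right) 3 + \left(-2 + 0\right) = 28 \left(\left(-9\right) 3\right) - 2 = 28 \left(-27\right) - 2 = -756 - 2 = -758$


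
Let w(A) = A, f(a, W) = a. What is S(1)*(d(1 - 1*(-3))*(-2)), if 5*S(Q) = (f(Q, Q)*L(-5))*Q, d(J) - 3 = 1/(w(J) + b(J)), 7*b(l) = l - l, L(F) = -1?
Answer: 13/10 ≈ 1.3000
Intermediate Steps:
b(l) = 0 (b(l) = (l - l)/7 = (⅐)*0 = 0)
d(J) = 3 + 1/J (d(J) = 3 + 1/(J + 0) = 3 + 1/J)
S(Q) = -Q²/5 (S(Q) = ((Q*(-1))*Q)/5 = ((-Q)*Q)/5 = (-Q²)/5 = -Q²/5)
S(1)*(d(1 - 1*(-3))*(-2)) = (-⅕*1²)*((3 + 1/(1 - 1*(-3)))*(-2)) = (-⅕*1)*((3 + 1/(1 + 3))*(-2)) = -(3 + 1/4)*(-2)/5 = -(3 + ¼)*(-2)/5 = -13*(-2)/20 = -⅕*(-13/2) = 13/10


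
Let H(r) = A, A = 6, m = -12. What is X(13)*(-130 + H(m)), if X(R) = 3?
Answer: -372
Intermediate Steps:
H(r) = 6
X(13)*(-130 + H(m)) = 3*(-130 + 6) = 3*(-124) = -372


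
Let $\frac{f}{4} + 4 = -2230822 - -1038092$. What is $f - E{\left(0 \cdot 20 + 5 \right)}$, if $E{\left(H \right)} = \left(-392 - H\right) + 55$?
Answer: $-4770594$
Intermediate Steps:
$f = -4770936$ ($f = -16 + 4 \left(-2230822 - -1038092\right) = -16 + 4 \left(-2230822 + 1038092\right) = -16 + 4 \left(-1192730\right) = -16 - 4770920 = -4770936$)
$E{\left(H \right)} = -337 - H$
$f - E{\left(0 \cdot 20 + 5 \right)} = -4770936 - \left(-337 - \left(0 \cdot 20 + 5\right)\right) = -4770936 - \left(-337 - \left(0 + 5\right)\right) = -4770936 - \left(-337 - 5\right) = -4770936 - -342 = -4770936 + 342 = -4770594$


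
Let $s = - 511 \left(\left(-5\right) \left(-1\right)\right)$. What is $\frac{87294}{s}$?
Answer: $- \frac{87294}{2555} \approx -34.166$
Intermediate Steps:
$s = -2555$ ($s = \left(-511\right) 5 = -2555$)
$\frac{87294}{s} = \frac{87294}{-2555} = 87294 \left(- \frac{1}{2555}\right) = - \frac{87294}{2555}$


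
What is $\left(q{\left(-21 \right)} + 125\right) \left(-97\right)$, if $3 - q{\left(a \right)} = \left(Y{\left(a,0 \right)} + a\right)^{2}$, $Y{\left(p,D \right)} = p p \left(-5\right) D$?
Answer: $30361$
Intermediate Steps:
$Y{\left(p,D \right)} = - 5 D p^{2}$ ($Y{\left(p,D \right)} = p \left(- 5 p\right) D = - 5 p^{2} D = - 5 D p^{2}$)
$q{\left(a \right)} = 3 - a^{2}$ ($q{\left(a \right)} = 3 - \left(\left(-5\right) 0 a^{2} + a\right)^{2} = 3 - \left(0 + a\right)^{2} = 3 - a^{2}$)
$\left(q{\left(-21 \right)} + 125\right) \left(-97\right) = \left(\left(3 - \left(-21\right)^{2}\right) + 125\right) \left(-97\right) = \left(\left(3 - 441\right) + 125\right) \left(-97\right) = \left(-438 + 125\right) \left(-97\right) = \left(-313\right) \left(-97\right) = 30361$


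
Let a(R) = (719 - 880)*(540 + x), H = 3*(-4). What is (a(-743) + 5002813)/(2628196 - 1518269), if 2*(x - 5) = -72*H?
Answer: 372732/85379 ≈ 4.3656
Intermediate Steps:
H = -12
x = 437 (x = 5 + (-72*(-12))/2 = 5 + (½)*864 = 5 + 432 = 437)
a(R) = -157297 (a(R) = (719 - 880)*(540 + 437) = -161*977 = -157297)
(a(-743) + 5002813)/(2628196 - 1518269) = (-157297 + 5002813)/(2628196 - 1518269) = 4845516/1109927 = 4845516*(1/1109927) = 372732/85379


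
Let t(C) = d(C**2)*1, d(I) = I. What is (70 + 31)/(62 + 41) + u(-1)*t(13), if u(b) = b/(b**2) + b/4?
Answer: -86631/412 ≈ -210.27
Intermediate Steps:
u(b) = 1/b + b/4 (u(b) = b/b**2 + b*(1/4) = 1/b + b/4)
t(C) = C**2 (t(C) = C**2*1 = C**2)
(70 + 31)/(62 + 41) + u(-1)*t(13) = (70 + 31)/(62 + 41) + (1/(-1) + (1/4)*(-1))*13**2 = 101/103 + (-1 - 1/4)*169 = 101*(1/103) - 5/4*169 = 101/103 - 845/4 = -86631/412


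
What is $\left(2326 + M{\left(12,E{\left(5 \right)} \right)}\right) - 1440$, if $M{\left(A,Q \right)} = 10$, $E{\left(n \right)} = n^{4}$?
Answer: $896$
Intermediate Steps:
$\left(2326 + M{\left(12,E{\left(5 \right)} \right)}\right) - 1440 = \left(2326 + 10\right) - 1440 = 2336 - 1440 = 896$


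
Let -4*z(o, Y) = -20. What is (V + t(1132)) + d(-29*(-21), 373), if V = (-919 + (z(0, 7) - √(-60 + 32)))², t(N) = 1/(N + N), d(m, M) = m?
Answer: 1892651929/2264 + 3656*I*√7 ≈ 8.3598e+5 + 9672.9*I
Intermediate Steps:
z(o, Y) = 5 (z(o, Y) = -¼*(-20) = 5)
t(N) = 1/(2*N)
V = (-914 - 2*I*√7)² (V = (-919 + (5 - √(-60 + 32)))² = (-919 + (5 - √(-28)))² = (-919 + (5 - 2*I*√7))² = (-914 - 2*I*√7)² ≈ 8.3537e+5 + 9673.0*I)
(V + t(1132)) + d(-29*(-21), 373) = ((835368 + 3656*I*√7) + (½)/1132) - 29*(-21) = ((835368 + 3656*I*√7) + (½)*(1/1132)) + 609 = ((835368 + 3656*I*√7) + 1/2264) + 609 = (1891273153/2264 + 3656*I*√7) + 609 = 1892651929/2264 + 3656*I*√7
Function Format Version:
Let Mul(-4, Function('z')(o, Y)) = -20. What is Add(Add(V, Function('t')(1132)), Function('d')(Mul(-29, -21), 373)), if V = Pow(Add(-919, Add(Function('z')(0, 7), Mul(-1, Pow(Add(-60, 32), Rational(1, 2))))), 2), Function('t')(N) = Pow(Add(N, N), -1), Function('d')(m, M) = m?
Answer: Add(Rational(1892651929, 2264), Mul(3656, I, Pow(7, Rational(1, 2)))) ≈ Add(8.3598e+5, Mul(9672.9, I))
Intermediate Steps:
Function('z')(o, Y) = 5 (Function('z')(o, Y) = Mul(Rational(-1, 4), -20) = 5)
Function('t')(N) = Mul(Rational(1, 2), Pow(N, -1)) (Function('t')(N) = Pow(Mul(2, N), -1) = Mul(Rational(1, 2), Pow(N, -1)))
V = Pow(Add(-914, Mul(-2, I, Pow(7, Rational(1, 2)))), 2) (V = Pow(Add(-919, Add(5, Mul(-1, Pow(Add(-60, 32), Rational(1, 2))))), 2) = Pow(Add(-919, Add(5, Mul(-1, Pow(-28, Rational(1, 2))))), 2) = Pow(Add(-919, Add(5, Mul(-1, Mul(2, I, Pow(7, Rational(1, 2)))))), 2) = Pow(Add(-919, Add(5, Mul(-2, I, Pow(7, Rational(1, 2))))), 2) = Pow(Add(-914, Mul(-2, I, Pow(7, Rational(1, 2)))), 2) ≈ Add(8.3537e+5, Mul(9673., I)))
Add(Add(V, Function('t')(1132)), Function('d')(Mul(-29, -21), 373)) = Add(Add(Add(835368, Mul(3656, I, Pow(7, Rational(1, 2)))), Mul(Rational(1, 2), Pow(1132, -1))), Mul(-29, -21)) = Add(Add(Add(835368, Mul(3656, I, Pow(7, Rational(1, 2)))), Mul(Rational(1, 2), Rational(1, 1132))), 609) = Add(Add(Add(835368, Mul(3656, I, Pow(7, Rational(1, 2)))), Rational(1, 2264)), 609) = Add(Add(Rational(1891273153, 2264), Mul(3656, I, Pow(7, Rational(1, 2)))), 609) = Add(Rational(1892651929, 2264), Mul(3656, I, Pow(7, Rational(1, 2))))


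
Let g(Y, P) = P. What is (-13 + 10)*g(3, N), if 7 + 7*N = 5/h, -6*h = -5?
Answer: 3/7 ≈ 0.42857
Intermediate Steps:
h = 5/6 (h = -1/6*(-5) = 5/6 ≈ 0.83333)
N = -1/7 (N = -1 + (5/(5/6))/7 = -1 + (5*(6/5))/7 = -1 + (1/7)*6 = -1 + 6/7 = -1/7 ≈ -0.14286)
(-13 + 10)*g(3, N) = (-13 + 10)*(-1/7) = -3*(-1/7) = 3/7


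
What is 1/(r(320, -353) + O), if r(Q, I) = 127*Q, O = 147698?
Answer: 1/188338 ≈ 5.3096e-6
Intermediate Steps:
1/(r(320, -353) + O) = 1/(127*320 + 147698) = 1/(40640 + 147698) = 1/188338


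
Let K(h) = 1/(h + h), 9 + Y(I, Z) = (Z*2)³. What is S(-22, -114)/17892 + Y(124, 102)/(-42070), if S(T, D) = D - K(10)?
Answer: -43400487241/215061840 ≈ -201.80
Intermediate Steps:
Y(I, Z) = -9 + 8*Z³ (Y(I, Z) = -9 + (Z*2)³ = -9 + (2*Z)³ = -9 + 8*Z³)
K(h) = 1/(2*h)
S(T, D) = -1/20 + D (S(T, D) = D - 1/(2*10) = D - 1*1/20 = D - 1/20 = -1/20 + D)
S(-22, -114)/17892 + Y(124, 102)/(-42070) = (-1/20 - 114)/17892 + (-9 + 8*102³)/(-42070) = -2281/20*1/17892 + (-9 + 8*1061208)*(-1/42070) = -2281/357840 + (-9 + 8489664)*(-1/42070) = -2281/357840 + 8489655*(-1/42070) = -2281/357840 - 1697931/8414 = -43400487241/215061840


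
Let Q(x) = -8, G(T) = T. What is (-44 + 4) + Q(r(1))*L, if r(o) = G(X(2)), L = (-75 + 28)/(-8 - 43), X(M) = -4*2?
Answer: -2416/51 ≈ -47.373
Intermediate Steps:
X(M) = -8
L = 47/51 (L = -47/(-51) = -47*(-1/51) = 47/51 ≈ 0.92157)
r(o) = -8
(-44 + 4) + Q(r(1))*L = (-44 + 4) - 8*47/51 = -40 - 376/51 = -2416/51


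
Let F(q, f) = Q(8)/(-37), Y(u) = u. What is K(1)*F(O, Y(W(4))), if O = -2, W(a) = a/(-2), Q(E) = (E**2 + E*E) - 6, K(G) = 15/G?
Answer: -1830/37 ≈ -49.459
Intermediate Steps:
Q(E) = -6 + 2*E**2 (Q(E) = (E**2 + E**2) - 6 = 2*E**2 - 6 = -6 + 2*E**2)
W(a) = -a/2 (W(a) = a*(-1/2) = -a/2)
F(q, f) = -122/37 (F(q, f) = (-6 + 2*8**2)/(-37) = (-6 + 2*64)*(-1/37) = (-6 + 128)*(-1/37) = 122*(-1/37) = -122/37)
K(1)*F(O, Y(W(4))) = (15/1)*(-122/37) = (15*1)*(-122/37) = 15*(-122/37) = -1830/37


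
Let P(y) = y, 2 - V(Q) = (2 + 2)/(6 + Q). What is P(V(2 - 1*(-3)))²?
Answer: 324/121 ≈ 2.6777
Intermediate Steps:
V(Q) = 2 - 4/(6 + Q) (V(Q) = 2 - (2 + 2)/(6 + Q) = 2 - 4/(6 + Q))
P(V(2 - 1*(-3)))² = (2*(4 + (2 - 1*(-3)))/(6 + (2 - 1*(-3))))² = (2*(4 + (2 + 3))/(6 + (2 + 3)))² = (2*(4 + 5)/(6 + 5))² = (2*9/11)² = (2*(1/11)*9)² = (18/11)² = 324/121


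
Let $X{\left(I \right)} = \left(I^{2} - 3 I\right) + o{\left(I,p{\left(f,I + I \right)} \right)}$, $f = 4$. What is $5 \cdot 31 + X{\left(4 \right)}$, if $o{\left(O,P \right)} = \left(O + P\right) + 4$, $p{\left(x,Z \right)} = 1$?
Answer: $168$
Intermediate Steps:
$o{\left(O,P \right)} = 4 + O + P$
$X{\left(I \right)} = 5 + I^{2} - 2 I$ ($X{\left(I \right)} = \left(I^{2} - 3 I\right) + \left(4 + I + 1\right) = \left(I^{2} - 3 I\right) + \left(5 + I\right) = 5 + I^{2} - 2 I$)
$5 \cdot 31 + X{\left(4 \right)} = 5 \cdot 31 + \left(5 + 4^{2} - 8\right) = 155 + \left(5 + 16 - 8\right) = 155 + 13 = 168$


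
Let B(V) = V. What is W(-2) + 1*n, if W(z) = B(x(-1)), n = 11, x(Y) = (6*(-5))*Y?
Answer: 41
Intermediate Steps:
x(Y) = -30*Y
W(z) = 30 (W(z) = -30*(-1) = 30)
W(-2) + 1*n = 30 + 1*11 = 30 + 11 = 41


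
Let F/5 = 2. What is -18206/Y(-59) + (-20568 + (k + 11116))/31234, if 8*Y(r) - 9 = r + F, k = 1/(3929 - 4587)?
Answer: 374138105147/102759860 ≈ 3640.9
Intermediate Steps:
F = 10 (F = 5*2 = 10)
k = -1/658 (k = 1/(-658) = -1/658 ≈ -0.0015198)
Y(r) = 19/8 + r/8 (Y(r) = 9/8 + (r + 10)/8 = 9/8 + (10 + r)/8 = 9/8 + (5/4 + r/8) = 19/8 + r/8)
-18206/Y(-59) + (-20568 + (k + 11116))/31234 = -18206/(19/8 + (⅛)*(-59)) + (-20568 + (-1/658 + 11116))/31234 = -18206/(19/8 - 59/8) + (-20568 + 7314327/658)*(1/31234) = -18206/(-5) - 6219417/658*1/31234 = -18206*(-⅕) - 6219417/20551972 = 18206/5 - 6219417/20551972 = 374138105147/102759860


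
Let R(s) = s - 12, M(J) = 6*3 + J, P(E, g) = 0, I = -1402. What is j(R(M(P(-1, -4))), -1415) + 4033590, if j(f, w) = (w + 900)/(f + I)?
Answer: 5630892155/1396 ≈ 4.0336e+6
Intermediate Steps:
M(J) = 18 + J
R(s) = -12 + s
j(f, w) = (900 + w)/(-1402 + f) (j(f, w) = (w + 900)/(f - 1402) = (900 + w)/(-1402 + f))
j(R(M(P(-1, -4))), -1415) + 4033590 = (900 - 1415)/(-1402 + (-12 + (18 + 0))) + 4033590 = -515/(-1402 + (-12 + 18)) + 4033590 = -515/(-1402 + 6) + 4033590 = -515/(-1396) + 4033590 = -1/1396*(-515) + 4033590 = 515/1396 + 4033590 = 5630892155/1396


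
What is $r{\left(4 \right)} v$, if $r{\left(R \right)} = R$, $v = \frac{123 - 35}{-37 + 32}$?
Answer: $- \frac{352}{5} \approx -70.4$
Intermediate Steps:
$v = - \frac{88}{5}$ ($v = \frac{88}{-5} = 88 \left(- \frac{1}{5}\right) = - \frac{88}{5} \approx -17.6$)
$r{\left(4 \right)} v = 4 \left(- \frac{88}{5}\right) = - \frac{352}{5}$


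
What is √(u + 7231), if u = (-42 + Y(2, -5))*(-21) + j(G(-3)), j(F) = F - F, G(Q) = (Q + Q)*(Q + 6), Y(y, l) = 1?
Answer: 34*√7 ≈ 89.956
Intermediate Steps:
G(Q) = 2*Q*(6 + Q) (G(Q) = (2*Q)*(6 + Q) = 2*Q*(6 + Q))
j(F) = 0
u = 861 (u = (-42 + 1)*(-21) + 0 = -41*(-21) + 0 = 861 + 0 = 861)
√(u + 7231) = √(861 + 7231) = √8092 = 34*√7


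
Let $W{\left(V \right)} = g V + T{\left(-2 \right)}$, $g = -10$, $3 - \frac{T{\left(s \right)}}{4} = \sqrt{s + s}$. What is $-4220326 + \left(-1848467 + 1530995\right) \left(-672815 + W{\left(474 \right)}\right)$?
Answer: $215096710970 + 2539776 i \approx 2.151 \cdot 10^{11} + 2.5398 \cdot 10^{6} i$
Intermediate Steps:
$T{\left(s \right)} = 12 - 4 \sqrt{2} \sqrt{s}$ ($T{\left(s \right)} = 12 - 4 \sqrt{s + s} = 12 - 4 \sqrt{2 s} = 12 - 4 \sqrt{2} \sqrt{s}$)
$W{\left(V \right)} = 12 - 10 V - 8 i$ ($W{\left(V \right)} = - 10 V + \left(12 - 4 \sqrt{2} \sqrt{-2}\right) = - 10 V + \left(12 - 4 \sqrt{2} i \sqrt{2}\right) = - 10 V + \left(12 - 8 i\right) = 12 - 10 V - 8 i$)
$-4220326 + \left(-1848467 + 1530995\right) \left(-672815 + W{\left(474 \right)}\right) = -4220326 + \left(-1848467 + 1530995\right) \left(-672815 - \left(4728 + 8 i\right)\right) = -4220326 - 317472 \left(-672815 - \left(4728 + 8 i\right)\right) = -4220326 - 317472 \left(-677543 - 8 i\right) = -4220326 + \left(215100931296 + 2539776 i\right) = 215096710970 + 2539776 i$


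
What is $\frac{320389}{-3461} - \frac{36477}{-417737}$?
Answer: $- \frac{133712092796}{1445787757} \approx -92.484$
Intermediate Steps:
$\frac{320389}{-3461} - \frac{36477}{-417737} = 320389 \left(- \frac{1}{3461}\right) - - \frac{36477}{417737} = - \frac{320389}{3461} + \frac{36477}{417737} = - \frac{133712092796}{1445787757}$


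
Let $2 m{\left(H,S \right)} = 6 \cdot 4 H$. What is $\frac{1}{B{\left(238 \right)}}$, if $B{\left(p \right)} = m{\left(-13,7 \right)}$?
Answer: $- \frac{1}{156} \approx -0.0064103$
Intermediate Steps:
$m{\left(H,S \right)} = 12 H$ ($m{\left(H,S \right)} = \frac{6 \cdot 4 H}{2} = \frac{24 H}{2} = 12 H$)
$B{\left(p \right)} = -156$ ($B{\left(p \right)} = 12 \left(-13\right) = -156$)
$\frac{1}{B{\left(238 \right)}} = \frac{1}{-156} = - \frac{1}{156}$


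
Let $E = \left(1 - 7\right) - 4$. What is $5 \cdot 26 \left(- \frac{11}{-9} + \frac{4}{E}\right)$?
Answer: $\frac{962}{9} \approx 106.89$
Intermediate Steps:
$E = -10$ ($E = -6 - 4 = -10$)
$5 \cdot 26 \left(- \frac{11}{-9} + \frac{4}{E}\right) = 5 \cdot 26 \left(- \frac{11}{-9} + \frac{4}{-10}\right) = 130 \left(\left(-11\right) \left(- \frac{1}{9}\right) + 4 \left(- \frac{1}{10}\right)\right) = 130 \left(\frac{11}{9} - \frac{2}{5}\right) = 130 \cdot \frac{37}{45} = \frac{962}{9}$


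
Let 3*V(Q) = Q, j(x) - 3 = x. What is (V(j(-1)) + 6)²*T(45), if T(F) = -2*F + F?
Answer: -2000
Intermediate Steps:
T(F) = -F
j(x) = 3 + x
V(Q) = Q/3
(V(j(-1)) + 6)²*T(45) = ((3 - 1)/3 + 6)²*(-1*45) = ((⅓)*2 + 6)²*(-45) = (⅔ + 6)²*(-45) = (20/3)²*(-45) = (400/9)*(-45) = -2000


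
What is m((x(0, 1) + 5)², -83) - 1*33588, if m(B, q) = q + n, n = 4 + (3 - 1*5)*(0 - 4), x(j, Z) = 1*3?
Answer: -33659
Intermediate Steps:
x(j, Z) = 3
n = 12 (n = 4 + (3 - 5)*(-4) = 4 - 2*(-4) = 4 + 8 = 12)
m(B, q) = 12 + q (m(B, q) = q + 12 = 12 + q)
m((x(0, 1) + 5)², -83) - 1*33588 = (12 - 83) - 1*33588 = -71 - 33588 = -33659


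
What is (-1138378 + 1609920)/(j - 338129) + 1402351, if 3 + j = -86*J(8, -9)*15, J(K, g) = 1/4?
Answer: 949263069975/676909 ≈ 1.4024e+6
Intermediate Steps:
J(K, g) = 1/4
j = -651/2 (j = -3 - 86*1/4*15 = -3 - 43/2*15 = -3 - 645/2 = -651/2 ≈ -325.50)
(-1138378 + 1609920)/(j - 338129) + 1402351 = (-1138378 + 1609920)/(-651/2 - 338129) + 1402351 = 471542/(-676909/2) + 1402351 = 471542*(-2/676909) + 1402351 = -943084/676909 + 1402351 = 949263069975/676909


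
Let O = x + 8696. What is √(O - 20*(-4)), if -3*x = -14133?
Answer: √13487 ≈ 116.13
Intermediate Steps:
x = 4711 (x = -⅓*(-14133) = 4711)
O = 13407 (O = 4711 + 8696 = 13407)
√(O - 20*(-4)) = √(13407 - 20*(-4)) = √(13407 + 80) = √13487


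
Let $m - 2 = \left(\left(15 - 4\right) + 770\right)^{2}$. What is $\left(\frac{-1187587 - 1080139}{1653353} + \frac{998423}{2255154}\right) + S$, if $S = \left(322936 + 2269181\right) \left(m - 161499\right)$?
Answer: $\frac{4334350008238748833330771}{3728565631362} \approx 1.1625 \cdot 10^{12}$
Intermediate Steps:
$m = 609963$ ($m = 2 + \left(\left(15 - 4\right) + 770\right)^{2} = 2 + \left(11 + 770\right)^{2} = 2 + 781^{2} = 2 + 609961 = 609963$)
$S = 1162471158288$ ($S = \left(322936 + 2269181\right) \left(609963 - 161499\right) = 2592117 \cdot 448464 = 1162471158288$)
$\left(\frac{-1187587 - 1080139}{1653353} + \frac{998423}{2255154}\right) + S = \left(\frac{-1187587 - 1080139}{1653353} + \frac{998423}{2255154}\right) + 1162471158288 = \left(\left(-2267726\right) \frac{1}{1653353} + 998423 \cdot \frac{1}{2255154}\right) + 1162471158288 = \left(- \frac{2267726}{1653353} + \frac{998423}{2255154}\right) + 1162471158288 = - \frac{3463325697485}{3728565631362} + 1162471158288 = \frac{4334350008238748833330771}{3728565631362}$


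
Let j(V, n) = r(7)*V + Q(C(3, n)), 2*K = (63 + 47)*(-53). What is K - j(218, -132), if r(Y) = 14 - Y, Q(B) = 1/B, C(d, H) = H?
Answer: -586211/132 ≈ -4441.0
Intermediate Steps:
K = -2915 (K = ((63 + 47)*(-53))/2 = (110*(-53))/2 = (½)*(-5830) = -2915)
j(V, n) = 1/n + 7*V (j(V, n) = (14 - 1*7)*V + 1/n = (14 - 7)*V + 1/n = 7*V + 1/n = 1/n + 7*V)
K - j(218, -132) = -2915 - (1/(-132) + 7*218) = -2915 - (-1/132 + 1526) = -2915 - 1*201431/132 = -2915 - 201431/132 = -586211/132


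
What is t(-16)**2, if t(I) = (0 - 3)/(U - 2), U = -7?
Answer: 1/9 ≈ 0.11111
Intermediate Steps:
t(I) = 1/3 (t(I) = (0 - 3)/(-7 - 2) = -3/(-9) = -3*(-1/9) = 1/3)
t(-16)**2 = (1/3)**2 = 1/9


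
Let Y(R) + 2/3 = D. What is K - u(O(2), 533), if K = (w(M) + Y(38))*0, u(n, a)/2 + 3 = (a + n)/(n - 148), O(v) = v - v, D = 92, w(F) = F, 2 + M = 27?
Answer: 977/74 ≈ 13.203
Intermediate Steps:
M = 25 (M = -2 + 27 = 25)
Y(R) = 274/3 (Y(R) = -⅔ + 92 = 274/3)
O(v) = 0
u(n, a) = -6 + 2*(a + n)/(-148 + n) (u(n, a) = -6 + 2*((a + n)/(n - 148)) = -6 + 2*((a + n)/(-148 + n)) = -6 + 2*(a + n)/(-148 + n))
K = 0 (K = (25 + 274/3)*0 = (349/3)*0 = 0)
K - u(O(2), 533) = 0 - 2*(444 + 533 - 2*0)/(-148 + 0) = 0 - 2*(444 + 533 + 0)/(-148) = 0 - 2*(-1)*977/148 = 0 - 1*(-977/74) = 0 + 977/74 = 977/74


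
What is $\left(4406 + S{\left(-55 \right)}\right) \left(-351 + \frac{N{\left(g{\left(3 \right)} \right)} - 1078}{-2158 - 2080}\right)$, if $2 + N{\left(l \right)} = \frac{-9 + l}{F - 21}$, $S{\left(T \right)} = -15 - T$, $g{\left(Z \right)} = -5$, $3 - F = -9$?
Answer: $- \frac{254184584}{163} \approx -1.5594 \cdot 10^{6}$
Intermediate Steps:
$F = 12$ ($F = 3 - -9 = 3 + 9 = 12$)
$N{\left(l \right)} = -1 - \frac{l}{9}$ ($N{\left(l \right)} = -2 + \frac{-9 + l}{12 - 21} = -2 + \frac{-9 + l}{-9} = -2 + \left(-9 + l\right) \left(- \frac{1}{9}\right) = -2 - \left(-1 + \frac{l}{9}\right) = -1 - \frac{l}{9}$)
$\left(4406 + S{\left(-55 \right)}\right) \left(-351 + \frac{N{\left(g{\left(3 \right)} \right)} - 1078}{-2158 - 2080}\right) = \left(4406 - -40\right) \left(-351 + \frac{\left(-1 - - \frac{5}{9}\right) - 1078}{-2158 - 2080}\right) = \left(4406 + \left(-15 + 55\right)\right) \left(-351 + \frac{\left(-1 + \frac{5}{9}\right) - 1078}{-4238}\right) = \left(4406 + 40\right) \left(-351 + \left(- \frac{4}{9} - 1078\right) \left(- \frac{1}{4238}\right)\right) = 4446 \left(-351 - - \frac{4853}{19071}\right) = 4446 \left(-351 + \frac{4853}{19071}\right) = 4446 \left(- \frac{6689068}{19071}\right) = - \frac{254184584}{163}$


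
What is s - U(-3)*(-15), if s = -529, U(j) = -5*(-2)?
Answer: -379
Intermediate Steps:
U(j) = 10
s - U(-3)*(-15) = -529 - 10*(-15) = -529 - (-150) = -529 - 1*(-150) = -529 + 150 = -379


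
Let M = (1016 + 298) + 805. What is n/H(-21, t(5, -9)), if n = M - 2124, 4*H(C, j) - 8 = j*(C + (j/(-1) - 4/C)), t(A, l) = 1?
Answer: 42/29 ≈ 1.4483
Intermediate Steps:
M = 2119 (M = 1314 + 805 = 2119)
H(C, j) = 2 + j*(C - j - 4/C)/4 (H(C, j) = 2 + (j*(C + (j/(-1) - 4/C)))/4 = 2 + (j*(C + (j*(-1) - 4/C)))/4 = 2 + (j*(C + (-j - 4/C)))/4 = 2 + (j*(C - j - 4/C))/4 = 2 + j*(C - j - 4/C)/4)
n = -5 (n = 2119 - 2124 = -5)
n/H(-21, t(5, -9)) = -5*(-21/(-1*1 + (¼)*(-21)*(8 - 1*1² - 21*1))) = -5*(-21/(-1 + (¼)*(-21)*(8 - 1*1 - 21))) = -5*(-21/(-1 + (¼)*(-21)*(8 - 1 - 21))) = -5*(-21/(-1 + (¼)*(-21)*(-14))) = -5*(-21/(-1 + 147/2)) = -5/((-1/21*145/2)) = -5/(-145/42) = -5*(-42/145) = 42/29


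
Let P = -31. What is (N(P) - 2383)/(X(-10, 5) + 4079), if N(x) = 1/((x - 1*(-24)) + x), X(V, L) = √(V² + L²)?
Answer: -369373845/632248408 + 452775*√5/632248408 ≈ -0.58262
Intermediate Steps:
X(V, L) = √(L² + V²)
N(x) = 1/(24 + 2*x) (N(x) = 1/((x + 24) + x) = 1/((24 + x) + x) = 1/(24 + 2*x))
(N(P) - 2383)/(X(-10, 5) + 4079) = (1/(2*(12 - 31)) - 2383)/(√(5² + (-10)²) + 4079) = ((½)/(-19) - 2383)/(√(25 + 100) + 4079) = ((½)*(-1/19) - 2383)/(√125 + 4079) = (-1/38 - 2383)/(5*√5 + 4079) = -90555/(38*(4079 + 5*√5))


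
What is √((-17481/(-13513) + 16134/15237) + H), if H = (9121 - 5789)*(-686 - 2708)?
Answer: I*√53269266846350801497881/68632527 ≈ 3362.9*I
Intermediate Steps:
H = -11308808 (H = 3332*(-3394) = -11308808)
√((-17481/(-13513) + 16134/15237) + H) = √((-17481/(-13513) + 16134/15237) - 11308808) = √((-17481*(-1/13513) + 16134*(1/15237)) - 11308808) = √((17481/13513 + 5378/5079) - 11308808) = √(161458913/68632527 - 11308808) = √(-776151908938903/68632527) = I*√53269266846350801497881/68632527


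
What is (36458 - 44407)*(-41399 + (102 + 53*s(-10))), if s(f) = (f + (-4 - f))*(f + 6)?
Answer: 321529101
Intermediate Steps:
s(f) = -24 - 4*f (s(f) = -4*(6 + f) = -24 - 4*f)
(36458 - 44407)*(-41399 + (102 + 53*s(-10))) = (36458 - 44407)*(-41399 + (102 + 53*(-24 - 4*(-10)))) = -7949*(-41399 + (102 + 53*(-24 + 40))) = -7949*(-41399 + (102 + 53*16)) = -7949*(-41399 + (102 + 848)) = -7949*(-41399 + 950) = -7949*(-40449) = 321529101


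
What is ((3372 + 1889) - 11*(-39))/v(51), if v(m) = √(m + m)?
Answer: 2845*√102/51 ≈ 563.39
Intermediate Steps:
v(m) = √2*√m (v(m) = √(2*m) = √2*√m)
((3372 + 1889) - 11*(-39))/v(51) = ((3372 + 1889) - 11*(-39))/((√2*√51)) = (5261 + 429)/(√102) = 5690*(√102/102) = 2845*√102/51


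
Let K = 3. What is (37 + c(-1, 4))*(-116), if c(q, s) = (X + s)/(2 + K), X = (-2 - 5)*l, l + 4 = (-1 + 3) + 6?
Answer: -18676/5 ≈ -3735.2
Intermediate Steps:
l = 4 (l = -4 + ((-1 + 3) + 6) = -4 + (2 + 6) = -4 + 8 = 4)
X = -28 (X = (-2 - 5)*4 = -7*4 = -28)
c(q, s) = -28/5 + s/5 (c(q, s) = (-28 + s)/(2 + 3) = (-28 + s)/5 = (-28 + s)*(1/5) = -28/5 + s/5)
(37 + c(-1, 4))*(-116) = (37 + (-28/5 + (1/5)*4))*(-116) = (37 + (-28/5 + 4/5))*(-116) = (37 - 24/5)*(-116) = (161/5)*(-116) = -18676/5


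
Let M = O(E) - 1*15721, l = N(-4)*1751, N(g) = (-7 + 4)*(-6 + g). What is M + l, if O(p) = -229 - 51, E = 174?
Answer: 36529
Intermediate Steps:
N(g) = 18 - 3*g (N(g) = -3*(-6 + g) = 18 - 3*g)
O(p) = -280
l = 52530 (l = (18 - 3*(-4))*1751 = (18 + 12)*1751 = 30*1751 = 52530)
M = -16001 (M = -280 - 1*15721 = -280 - 15721 = -16001)
M + l = -16001 + 52530 = 36529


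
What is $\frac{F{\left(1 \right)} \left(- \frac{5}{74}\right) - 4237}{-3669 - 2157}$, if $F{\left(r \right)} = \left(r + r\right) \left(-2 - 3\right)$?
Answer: $\frac{26124}{35927} \approx 0.72714$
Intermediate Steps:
$F{\left(r \right)} = - 10 r$ ($F{\left(r \right)} = 2 r \left(-5\right) = - 10 r$)
$\frac{F{\left(1 \right)} \left(- \frac{5}{74}\right) - 4237}{-3669 - 2157} = \frac{\left(-10\right) 1 \left(- \frac{5}{74}\right) - 4237}{-3669 - 2157} = \frac{- 10 \left(\left(-5\right) \frac{1}{74}\right) - 4237}{-5826} = \left(\left(-10\right) \left(- \frac{5}{74}\right) - 4237\right) \left(- \frac{1}{5826}\right) = \left(\frac{25}{37} - 4237\right) \left(- \frac{1}{5826}\right) = \left(- \frac{156744}{37}\right) \left(- \frac{1}{5826}\right) = \frac{26124}{35927}$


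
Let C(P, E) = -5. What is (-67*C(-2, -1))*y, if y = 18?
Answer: 6030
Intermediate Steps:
(-67*C(-2, -1))*y = -67*(-5)*18 = 335*18 = 6030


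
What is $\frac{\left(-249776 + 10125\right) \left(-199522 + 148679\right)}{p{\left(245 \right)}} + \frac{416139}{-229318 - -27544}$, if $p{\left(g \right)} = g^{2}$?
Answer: $\frac{819501872437769}{4037161450} \approx 2.0299 \cdot 10^{5}$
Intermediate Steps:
$\frac{\left(-249776 + 10125\right) \left(-199522 + 148679\right)}{p{\left(245 \right)}} + \frac{416139}{-229318 - -27544} = \frac{\left(-249776 + 10125\right) \left(-199522 + 148679\right)}{245^{2}} + \frac{416139}{-229318 - -27544} = \frac{\left(-239651\right) \left(-50843\right)}{60025} + \frac{416139}{-229318 + 27544} = 12184575793 \cdot \frac{1}{60025} + \frac{416139}{-201774} = \frac{12184575793}{60025} + 416139 \left(- \frac{1}{201774}\right) = \frac{12184575793}{60025} - \frac{138713}{67258} = \frac{819501872437769}{4037161450}$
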